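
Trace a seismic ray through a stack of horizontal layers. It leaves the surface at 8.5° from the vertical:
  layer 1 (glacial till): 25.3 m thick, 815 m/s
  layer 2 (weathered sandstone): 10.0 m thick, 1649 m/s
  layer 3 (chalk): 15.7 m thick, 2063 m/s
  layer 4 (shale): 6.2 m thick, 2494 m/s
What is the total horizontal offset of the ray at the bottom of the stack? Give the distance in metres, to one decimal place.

16.4 m

p = sin θ₁/V₁ = sin 8.5°/815 = 1.8136e-04 s/m is conserved through the stack.
Layer 1: θ = 8.50°; offset = 25.3·tan 8.50° = 3.781 m.
Layer 2: sin θ = p·1649 = 0.2991 → θ = 17.40°; offset = 10.0·tan 17.40° = 3.134 m.
Layer 3: sin θ = p·2063 = 0.3741 → θ = 21.97°; offset = 15.7·tan 21.97° = 6.334 m.
Layer 4: sin θ = p·2494 = 0.4523 → θ = 26.89°; offset = 6.2·tan 26.89° = 3.144 m.
Total horizontal offset = 16.394 m.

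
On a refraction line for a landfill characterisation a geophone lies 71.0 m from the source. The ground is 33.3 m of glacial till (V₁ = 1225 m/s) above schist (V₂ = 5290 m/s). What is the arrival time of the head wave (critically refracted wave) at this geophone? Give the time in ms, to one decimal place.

66.3 ms

θ_c = arcsin(V₁/V₂) = arcsin(1225/5290) = 13.39°, cos θ_c = 0.9728.
Intercept time tᵢ = 2h cos θ_c / V₁ = 2·33.3·0.9728/1225 = 0.05289 s.
t = x/V₂ + tᵢ = 71.0/5290 + 0.05289 = 0.06631 s.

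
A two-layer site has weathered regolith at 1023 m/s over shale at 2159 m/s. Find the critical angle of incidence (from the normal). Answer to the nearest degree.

28°

Critical incidence: sin θ_c = V₁/V₂ = 1023/2159 = 0.4738.
θ_c = arcsin 0.4738 = 28.28°.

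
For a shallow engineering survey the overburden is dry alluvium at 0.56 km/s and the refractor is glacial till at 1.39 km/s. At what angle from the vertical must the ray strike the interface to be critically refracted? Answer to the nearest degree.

Critical incidence: sin θ_c = V₁/V₂ = 0.56/1.39 = 0.4029.
θ_c = arcsin 0.4029 = 23.76°.

24°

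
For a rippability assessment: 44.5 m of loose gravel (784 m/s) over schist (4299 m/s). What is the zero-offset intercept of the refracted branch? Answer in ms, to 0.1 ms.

θ_c = arcsin(V₁/V₂) = arcsin(784/4299) = 10.51°; cos θ_c = 0.9832.
tᵢ = 2h·cos θ_c / V₁ = 2·44.5·0.9832 / 784 = 0.11162 s.

111.6 ms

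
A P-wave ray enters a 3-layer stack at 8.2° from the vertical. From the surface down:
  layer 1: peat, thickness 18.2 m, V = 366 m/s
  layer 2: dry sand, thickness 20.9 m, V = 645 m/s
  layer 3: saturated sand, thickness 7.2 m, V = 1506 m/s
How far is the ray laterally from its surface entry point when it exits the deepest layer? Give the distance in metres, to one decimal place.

p = sin θ₁/V₁ = sin 8.2°/366 = 3.8970e-04 s/m is conserved through the stack.
Layer 1: θ = 8.20°; offset = 18.2·tan 8.20° = 2.623 m.
Layer 2: sin θ = p·645 = 0.2514 → θ = 14.56°; offset = 20.9·tan 14.56° = 5.428 m.
Layer 3: sin θ = p·1506 = 0.5869 → θ = 35.94°; offset = 7.2·tan 35.94° = 5.219 m.
Σ offsets = 13.269 m.

13.3 m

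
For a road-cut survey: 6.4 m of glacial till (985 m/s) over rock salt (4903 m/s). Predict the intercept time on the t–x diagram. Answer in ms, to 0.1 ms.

12.7 ms

θ_c = arcsin(V₁/V₂) = arcsin(985/4903) = 11.59°; cos θ_c = 0.9796.
tᵢ = 2h·cos θ_c / V₁ = 2·6.4·0.9796 / 985 = 0.01273 s.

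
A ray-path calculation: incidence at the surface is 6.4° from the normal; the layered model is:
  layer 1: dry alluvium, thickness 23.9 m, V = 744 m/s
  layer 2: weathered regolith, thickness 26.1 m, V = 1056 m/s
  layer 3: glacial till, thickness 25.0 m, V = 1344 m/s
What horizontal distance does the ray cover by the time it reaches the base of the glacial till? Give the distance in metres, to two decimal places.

12.00 m

p = sin θ₁/V₁ = sin 6.4°/744 = 1.4982e-04 s/m is conserved through the stack.
Layer 1: θ = 6.40°; offset = 23.9·tan 6.40° = 2.6808 m.
Layer 2: sin θ = p·1056 = 0.1582 → θ = 9.10°; offset = 26.1·tan 9.10° = 4.1821 m.
Layer 3: sin θ = p·1344 = 0.2014 → θ = 11.62°; offset = 25.0·tan 11.62° = 5.1394 m.
Summing the layer offsets gives 12.0022 m.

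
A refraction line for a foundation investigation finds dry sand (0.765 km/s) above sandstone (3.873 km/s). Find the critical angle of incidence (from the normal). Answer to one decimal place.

Critical incidence: sin θ_c = V₁/V₂ = 0.765/3.873 = 0.1975.
θ_c = arcsin 0.1975 = 11.39°.

11.4°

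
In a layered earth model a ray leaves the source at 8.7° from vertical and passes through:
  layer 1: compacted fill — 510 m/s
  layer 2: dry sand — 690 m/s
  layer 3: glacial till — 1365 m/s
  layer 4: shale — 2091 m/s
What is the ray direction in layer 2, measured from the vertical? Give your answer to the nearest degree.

Ray parameter p = sin 8.7° / 510 = 2.9659e-04 s/m.
sin θ_2 = p·V_2 = 2.9659e-04 × 690 = 0.2046.
θ_2 = arcsin 0.2046 = 11.81°.

12°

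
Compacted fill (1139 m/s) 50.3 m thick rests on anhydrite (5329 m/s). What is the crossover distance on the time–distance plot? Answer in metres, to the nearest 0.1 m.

125.0 m

θ_c = arcsin(1139/5329) = 12.34°, so cos θ_c = 0.9769 and tᵢ = 2h cos θ_c/V₁ = 0.0863 s.
At crossover x/V₁ = x/V₂ + tᵢ ⇒ x = tᵢ/(1/V₁ − 1/V₂) = 0.08628/(8.7796e-04 − 1.8765e-04) = 124.99 m.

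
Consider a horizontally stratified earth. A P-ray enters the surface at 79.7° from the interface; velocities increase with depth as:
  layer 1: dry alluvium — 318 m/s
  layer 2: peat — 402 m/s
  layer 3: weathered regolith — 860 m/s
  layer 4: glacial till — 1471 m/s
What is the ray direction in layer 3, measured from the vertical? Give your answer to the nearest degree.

From the normal: θ₁ = 90° − 79.7° = 10.3°.
Snell's law across each interface conserves sin θ / V, so sin θ_3 = V_3·sin θ₁/V₁.
sin θ_3 = 860 × sin 10.3° / 318 = 0.4836.
θ_3 = 28.92° from the vertical.

29°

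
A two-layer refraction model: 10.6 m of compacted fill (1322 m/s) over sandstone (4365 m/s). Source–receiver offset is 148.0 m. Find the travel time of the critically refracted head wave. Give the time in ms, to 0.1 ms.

t = x/V₂ + 2h·√(V₂²−V₁²)/(V₁V₂).
√(V₂²−V₁²) = √(4365²−1322²) = 4160.0 m/s; delay term = 2·10.6·4160.0/(1322·4365) = 0.01528 s.
t = 148.0/4365 + 0.01528 = 0.04919 s.

49.2 ms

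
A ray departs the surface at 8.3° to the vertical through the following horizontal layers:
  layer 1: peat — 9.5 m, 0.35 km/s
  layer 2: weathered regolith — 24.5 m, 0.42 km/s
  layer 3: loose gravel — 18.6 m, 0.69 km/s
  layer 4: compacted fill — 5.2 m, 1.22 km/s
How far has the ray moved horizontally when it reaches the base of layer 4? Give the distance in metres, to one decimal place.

Apply Snell's law at each interface; in layer i the horizontal offset is hᵢ·tan θᵢ.
Layer 1: θ = 8.30°; offset = 9.5·tan 8.30° = 1.386 m.
Layer 2: sin θ = 0.42·sin 8.3°/0.35 = 0.1732, θ = 9.98°; offset = 24.5·tan 9.98° = 4.309 m.
Layer 3: sin θ = 0.69·sin 8.3°/0.35 = 0.2846, θ = 16.53°; offset = 18.6·tan 16.53° = 5.522 m.
Layer 4: sin θ = 1.22·sin 8.3°/0.35 = 0.5032, θ = 30.21°; offset = 5.2·tan 30.21° = 3.028 m.
Summing the layer offsets gives 14.245 m.

14.2 m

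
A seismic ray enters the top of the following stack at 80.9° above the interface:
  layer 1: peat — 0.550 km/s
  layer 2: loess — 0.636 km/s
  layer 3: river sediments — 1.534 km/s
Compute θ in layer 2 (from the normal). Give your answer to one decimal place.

10.5°

From the normal: θ₁ = 90° − 80.9° = 9.1°.
Ray parameter p = sin 9.1° / 0.550 = 2.8756e-01 s/km.
sin θ_2 = p·V_2 = 2.8756e-01 × 0.636 = 0.1829.
θ_2 = 10.54° from the vertical.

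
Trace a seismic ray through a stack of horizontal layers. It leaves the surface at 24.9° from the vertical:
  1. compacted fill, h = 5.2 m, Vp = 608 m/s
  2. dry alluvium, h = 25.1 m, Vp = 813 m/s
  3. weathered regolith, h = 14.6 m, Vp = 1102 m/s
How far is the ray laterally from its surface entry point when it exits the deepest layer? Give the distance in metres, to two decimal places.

36.75 m

Ray parameter p = sin 24.9° / 608 m/s = 6.9249e-04 s/m.
Layer 1: θ = 24.90°; offset = 5.2·tan 24.90° = 2.4138 m.
Layer 2: sin θ = p·813 = 0.5630 → θ = 34.26°; offset = 25.1·tan 34.26° = 17.0985 m.
Layer 3: sin θ = p·1102 = 0.7631 → θ = 49.74°; offset = 14.6·tan 49.74° = 17.2405 m.
Summing the layer offsets gives 36.7528 m.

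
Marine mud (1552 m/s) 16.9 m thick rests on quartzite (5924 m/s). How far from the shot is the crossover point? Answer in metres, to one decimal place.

44.2 m

x_cross = 2h·√((V₂+V₁)/(V₂−V₁)).
(V₂+V₁)/(V₂−V₁) = (5924+1552)/(5924−1552) = 1.7100; √ = 1.3077.
x_cross = 2·16.9·1.3077 = 44.20 m.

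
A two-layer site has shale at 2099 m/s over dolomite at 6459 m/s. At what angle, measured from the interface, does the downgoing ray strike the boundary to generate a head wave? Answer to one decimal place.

71.0°

At critical incidence the refracted ray runs along the interface (θ₂ = 90°), so sin θ_c = V₁/V₂.
θ_c = arcsin(2099/6459) = arcsin 0.3250 = 18.96°.
Measured from the interface: 90° − 18.96° = 71.04°.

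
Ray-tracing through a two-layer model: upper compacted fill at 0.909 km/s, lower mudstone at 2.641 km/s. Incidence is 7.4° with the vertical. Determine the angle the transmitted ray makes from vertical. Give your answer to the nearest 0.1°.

Snell's law: sin θ₂ = (V₂/V₁)·sin θ₁ = (2.641/0.909)·sin 7.4° = 0.3742.
θ₂ = sin⁻¹(0.3742) = 21.97° (from vertical).

22.0°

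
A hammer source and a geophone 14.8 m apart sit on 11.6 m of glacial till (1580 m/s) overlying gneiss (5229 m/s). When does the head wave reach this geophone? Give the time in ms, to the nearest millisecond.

t = x/V₂ + 2h·√(V₂²−V₁²)/(V₁V₂).
√(V₂²−V₁²) = √(5229²−1580²) = 4984.6 m/s; delay term = 2·11.6·4984.6/(1580·5229) = 0.01400 s.
t = 14.8/5229 + 0.01400 = 0.01683 s.

17 ms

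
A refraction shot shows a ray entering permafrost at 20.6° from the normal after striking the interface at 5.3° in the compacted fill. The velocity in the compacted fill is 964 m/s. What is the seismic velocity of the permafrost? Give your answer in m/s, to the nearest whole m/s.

3672 m/s

sin 5.3° = 0.0924; sin 20.6° = 0.3518.
V₂ = V₁·(sin θ₂/sin θ₁) = 964·(0.3518/0.0924) = 3671.90 m/s.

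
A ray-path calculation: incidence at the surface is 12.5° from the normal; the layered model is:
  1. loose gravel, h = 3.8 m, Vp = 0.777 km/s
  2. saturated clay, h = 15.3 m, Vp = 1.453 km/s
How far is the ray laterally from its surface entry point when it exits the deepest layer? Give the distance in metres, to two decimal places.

Ray parameter p = sin 12.5° / 0.777 km/s = 2.7856e-01 s/km.
Layer 1: θ = 12.50°; offset = 3.8·tan 12.50° = 0.8424 m.
Layer 2: sin θ = p·1.453 = 0.4047 → θ = 23.88°; offset = 15.3·tan 23.88° = 6.7721 m.
Total horizontal offset = 7.6145 m.

7.61 m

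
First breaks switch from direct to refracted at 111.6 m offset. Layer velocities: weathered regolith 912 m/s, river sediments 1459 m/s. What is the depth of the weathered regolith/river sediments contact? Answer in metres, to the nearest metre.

27 m

x_cross = 2h·√((V₂+V₁)/(V₂−V₁)) → h = x_cross / (2·√((V₂+V₁)/(V₂−V₁))).
√((V₂+V₁)/(V₂−V₁)) = √((1459+912)/(1459−912)) = 2.0820.
h = 111.6 / (2·2.0820) = 26.80 m.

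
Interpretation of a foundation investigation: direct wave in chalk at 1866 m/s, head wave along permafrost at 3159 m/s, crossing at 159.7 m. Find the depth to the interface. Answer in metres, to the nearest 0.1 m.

40.5 m

h = (x_cross/2)·√((V₂−V₁)/(V₂+V₁)).
(V₂−V₁)/(V₂+V₁) = (3159−1866)/(3159+1866) = 0.2573; √ = 0.5073.
h = (159.7/2)·0.5073 = 40.50 m.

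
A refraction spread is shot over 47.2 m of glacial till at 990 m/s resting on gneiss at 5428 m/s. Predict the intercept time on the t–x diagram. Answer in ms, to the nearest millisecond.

tᵢ = 2h·√(V₂²−V₁²)/(V₁V₂).
√(V₂²−V₁²) = √(5428²−990²) = 5337.0 m/s.
tᵢ = 2·47.2·5337.0/(990·5428) = 0.09375 s.

94 ms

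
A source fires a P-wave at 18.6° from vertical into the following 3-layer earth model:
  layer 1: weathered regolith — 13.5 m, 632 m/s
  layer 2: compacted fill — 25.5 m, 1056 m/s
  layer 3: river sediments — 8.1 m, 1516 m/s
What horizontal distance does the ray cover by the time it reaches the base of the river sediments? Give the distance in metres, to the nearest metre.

30 m

Apply Snell's law at each interface; in layer i the horizontal offset is hᵢ·tan θᵢ.
Layer 1: θ = 18.60°; offset = 13.5·tan 18.60° = 4.543 m.
Layer 2: sin θ = 1056·sin 18.6°/632 = 0.5329, θ = 32.20°; offset = 25.5·tan 32.20° = 16.061 m.
Layer 3: sin θ = 1516·sin 18.6°/632 = 0.7651, θ = 49.92°; offset = 8.1·tan 49.92° = 9.624 m.
Σ offsets = 30.229 m.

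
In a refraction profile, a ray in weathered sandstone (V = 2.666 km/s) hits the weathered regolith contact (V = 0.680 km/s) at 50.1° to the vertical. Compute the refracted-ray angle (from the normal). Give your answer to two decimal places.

11.28°

Snell's law: sin θ₂ = (V₂/V₁)·sin θ₁ = (0.680/2.666)·sin 50.1° = 0.1957.
θ₂ = sin⁻¹(0.1957) = 11.28° (from vertical).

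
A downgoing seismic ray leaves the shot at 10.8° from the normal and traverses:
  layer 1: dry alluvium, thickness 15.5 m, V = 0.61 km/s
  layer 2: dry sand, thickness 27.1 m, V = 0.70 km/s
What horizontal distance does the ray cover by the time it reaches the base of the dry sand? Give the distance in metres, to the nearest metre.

9 m

Ray parameter p = sin 10.8° / 0.61 km/s = 3.0718e-01 s/km.
Layer 1: θ = 10.80°; offset = 15.5·tan 10.80° = 2.957 m.
Layer 2: sin θ = p·0.70 = 0.2150 → θ = 12.42°; offset = 27.1·tan 12.42° = 5.967 m.
Σ offsets = 8.924 m.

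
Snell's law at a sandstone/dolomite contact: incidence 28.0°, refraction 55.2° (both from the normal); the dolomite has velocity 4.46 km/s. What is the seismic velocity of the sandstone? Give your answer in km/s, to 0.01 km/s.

Snell's law: sin 28.0°/V₁ = sin 55.2°/V₂.
V₁ = V₂·sin 28.0°/sin 55.2° = 4.46 × 0.5717 = 2.55 km/s.

2.55 km/s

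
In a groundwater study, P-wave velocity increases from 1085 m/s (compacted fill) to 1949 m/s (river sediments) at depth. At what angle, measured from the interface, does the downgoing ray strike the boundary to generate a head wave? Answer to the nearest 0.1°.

Critical incidence: sin θ_c = V₁/V₂ = 1085/1949 = 0.5567.
θ_c = arcsin 0.5567 = 33.83°.
Measured from the interface: 90° − 33.83° = 56.17°.

56.2°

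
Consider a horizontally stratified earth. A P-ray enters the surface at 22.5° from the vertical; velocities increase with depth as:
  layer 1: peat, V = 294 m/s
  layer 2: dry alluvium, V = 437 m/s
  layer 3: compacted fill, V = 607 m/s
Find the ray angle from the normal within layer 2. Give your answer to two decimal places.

Ray parameter p = sin 22.5° / 294 = 1.3016e-03 s/m.
sin θ_2 = p·V_2 = 1.3016e-03 × 437 = 0.5688.
θ_2 = 34.67° from the vertical.

34.67°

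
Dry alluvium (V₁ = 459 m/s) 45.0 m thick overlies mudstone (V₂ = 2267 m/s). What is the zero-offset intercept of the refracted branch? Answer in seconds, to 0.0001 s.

0.1920 s

tᵢ = 2h·√(V₂²−V₁²)/(V₁V₂).
√(V₂²−V₁²) = √(2267²−459²) = 2220.0 m/s.
tᵢ = 2·45.0·2220.0/(459·2267) = 0.19202 s.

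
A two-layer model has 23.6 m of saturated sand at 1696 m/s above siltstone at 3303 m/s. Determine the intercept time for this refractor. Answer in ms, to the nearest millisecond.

24 ms

θ_c = arcsin(V₁/V₂) = arcsin(1696/3303) = 30.90°; cos θ_c = 0.8581.
tᵢ = 2h·cos θ_c / V₁ = 2·23.6·0.8581 / 1696 = 0.02388 s.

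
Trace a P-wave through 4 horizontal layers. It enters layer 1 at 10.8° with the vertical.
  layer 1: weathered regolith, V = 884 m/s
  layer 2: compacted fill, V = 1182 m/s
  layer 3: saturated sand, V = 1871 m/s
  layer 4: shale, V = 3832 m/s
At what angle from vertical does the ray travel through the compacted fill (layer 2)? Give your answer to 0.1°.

14.5°

Ray parameter p = sin 10.8° / 884 = 2.1197e-04 s/m.
sin θ_2 = p·V_2 = 2.1197e-04 × 1182 = 0.2505.
θ_2 = arcsin 0.2505 = 14.51°.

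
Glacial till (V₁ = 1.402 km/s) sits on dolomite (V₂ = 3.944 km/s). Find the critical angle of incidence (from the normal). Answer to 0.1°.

20.8°

Critical incidence: sin θ_c = V₁/V₂ = 1.402/3.944 = 0.3555.
θ_c = arcsin 0.3555 = 20.82°.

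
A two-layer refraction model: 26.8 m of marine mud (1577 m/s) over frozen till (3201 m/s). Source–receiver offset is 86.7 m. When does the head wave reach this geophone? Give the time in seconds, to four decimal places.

t = x/V₂ + 2h·√(V₂²−V₁²)/(V₁V₂).
√(V₂²−V₁²) = √(3201²−1577²) = 2785.6 m/s; delay term = 2·26.8·2785.6/(1577·3201) = 0.02958 s.
t = 86.7/3201 + 0.02958 = 0.05666 s.

0.0567 s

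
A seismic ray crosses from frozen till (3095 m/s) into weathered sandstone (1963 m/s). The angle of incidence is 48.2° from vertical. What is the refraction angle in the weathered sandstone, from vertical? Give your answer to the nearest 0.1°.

28.2°

sin θ₁/V₁ = sin θ₂/V₂ ⇒ sin θ₂ = 1963·sin 48.2°/3095 = 1963·0.7455/3095 = 0.4728.
θ₂ = arcsin 0.4728 = 28.22° from the normal.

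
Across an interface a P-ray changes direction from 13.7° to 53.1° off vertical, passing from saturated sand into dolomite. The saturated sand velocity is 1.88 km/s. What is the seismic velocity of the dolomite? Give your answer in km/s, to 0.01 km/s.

sin 13.7° = 0.2368; sin 53.1° = 0.7997.
V₂ = V₁·(sin θ₂/sin θ₁) = 1.88·(0.7997/0.2368) = 6.35 km/s.

6.35 km/s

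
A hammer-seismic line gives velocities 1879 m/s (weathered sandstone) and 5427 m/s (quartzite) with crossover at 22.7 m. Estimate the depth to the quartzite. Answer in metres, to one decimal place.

h = (x_cross/2)·√((V₂−V₁)/(V₂+V₁)).
(V₂−V₁)/(V₂+V₁) = (5427−1879)/(5427+1879) = 0.4856; √ = 0.6969.
h = (22.7/2)·0.6969 = 7.91 m.

7.9 m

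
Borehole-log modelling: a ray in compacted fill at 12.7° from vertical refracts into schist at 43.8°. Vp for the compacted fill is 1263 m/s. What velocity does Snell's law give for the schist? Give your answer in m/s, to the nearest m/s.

3976 m/s

sin 12.7° = 0.2198; sin 43.8° = 0.6921.
V₂ = V₁·(sin θ₂/sin θ₁) = 1263·(0.6921/0.2198) = 3976.31 m/s.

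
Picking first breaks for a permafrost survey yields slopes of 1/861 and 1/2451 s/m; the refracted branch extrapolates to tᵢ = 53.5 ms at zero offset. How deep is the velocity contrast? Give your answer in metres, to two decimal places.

θ_c = arcsin(861/2451) = 20.57°; cos θ_c = 0.9363.
tᵢ = 2h cos θ_c/V₁ ⇒ h = tᵢ·V₁/(2 cos θ_c) = 0.0535·861/(2·0.9363) = 24.60 m.

24.60 m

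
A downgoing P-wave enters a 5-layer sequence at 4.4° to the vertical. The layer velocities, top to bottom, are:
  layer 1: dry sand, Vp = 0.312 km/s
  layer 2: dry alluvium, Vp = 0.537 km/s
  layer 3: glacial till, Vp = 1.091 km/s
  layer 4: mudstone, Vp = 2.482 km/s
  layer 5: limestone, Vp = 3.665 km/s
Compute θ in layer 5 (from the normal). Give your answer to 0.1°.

64.3°

Snell's law across each interface conserves sin θ / V, so sin θ_5 = V_5·sin θ₁/V₁.
sin θ_5 = 3.665 × sin 4.4° / 0.312 = 0.9012.
θ_5 = arcsin 0.9012 = 64.32°.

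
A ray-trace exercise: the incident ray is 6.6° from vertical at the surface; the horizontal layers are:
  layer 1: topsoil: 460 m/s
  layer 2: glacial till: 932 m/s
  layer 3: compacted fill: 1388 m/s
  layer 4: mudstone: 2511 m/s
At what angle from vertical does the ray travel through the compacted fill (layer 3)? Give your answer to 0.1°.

Ray parameter p = sin 6.6° / 460 = 2.4986e-04 s/m.
sin θ_3 = p·V_3 = 2.4986e-04 × 1388 = 0.3468.
θ_3 = arcsin 0.3468 = 20.29°.

20.3°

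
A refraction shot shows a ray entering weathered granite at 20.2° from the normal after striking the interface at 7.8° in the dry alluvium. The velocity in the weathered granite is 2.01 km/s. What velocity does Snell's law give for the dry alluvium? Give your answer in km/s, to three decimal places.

sin 7.8° = 0.1357; sin 20.2° = 0.3453.
V₁ = V₂·(sin θ₁/sin θ₂) = 2.01·(0.1357/0.3453) = 0.790 km/s.

0.790 km/s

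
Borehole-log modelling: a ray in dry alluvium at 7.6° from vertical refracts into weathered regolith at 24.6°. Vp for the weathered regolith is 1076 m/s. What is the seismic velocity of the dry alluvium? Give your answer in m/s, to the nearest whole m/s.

Snell's law: sin 7.6°/V₁ = sin 24.6°/V₂.
V₁ = V₂·sin 7.6°/sin 24.6° = 1076 × 0.3177 = 341.86 m/s.

342 m/s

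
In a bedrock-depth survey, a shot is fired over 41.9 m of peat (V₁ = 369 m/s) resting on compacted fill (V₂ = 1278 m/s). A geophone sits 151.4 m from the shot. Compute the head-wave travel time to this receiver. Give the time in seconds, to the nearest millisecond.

0.336 s

t = x/V₂ + 2h·√(V₂²−V₁²)/(V₁V₂).
√(V₂²−V₁²) = √(1278²−369²) = 1223.6 m/s; delay term = 2·41.9·1223.6/(369·1278) = 0.21743 s.
t = 151.4/1278 + 0.21743 = 0.33589 s.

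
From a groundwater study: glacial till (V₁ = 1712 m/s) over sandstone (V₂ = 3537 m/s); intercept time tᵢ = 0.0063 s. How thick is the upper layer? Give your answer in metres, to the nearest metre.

6 m

θ_c = arcsin(1712/3537) = 28.95°; cos θ_c = 0.8751.
tᵢ = 2h cos θ_c/V₁ ⇒ h = tᵢ·V₁/(2 cos θ_c) = 0.0063·1712/(2·0.8751) = 6.16 m.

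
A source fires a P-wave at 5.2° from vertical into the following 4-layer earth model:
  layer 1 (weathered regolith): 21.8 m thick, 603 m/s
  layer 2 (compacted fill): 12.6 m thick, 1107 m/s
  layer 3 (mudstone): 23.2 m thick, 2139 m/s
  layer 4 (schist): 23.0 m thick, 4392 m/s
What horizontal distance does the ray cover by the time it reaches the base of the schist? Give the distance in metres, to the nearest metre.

32 m

Apply Snell's law at each interface; in layer i the horizontal offset is hᵢ·tan θᵢ.
Layer 1: θ = 5.20°; offset = 21.8·tan 5.20° = 1.984 m.
Layer 2: sin θ = 1107·sin 5.2°/603 = 0.1664, θ = 9.58°; offset = 12.6·tan 9.58° = 2.126 m.
Layer 3: sin θ = 2139·sin 5.2°/603 = 0.3215, θ = 18.75°; offset = 23.2·tan 18.75° = 7.877 m.
Layer 4: sin θ = 4392·sin 5.2°/603 = 0.6601, θ = 41.31°; offset = 23.0·tan 41.31° = 20.213 m.
Σ offsets = 32.200 m.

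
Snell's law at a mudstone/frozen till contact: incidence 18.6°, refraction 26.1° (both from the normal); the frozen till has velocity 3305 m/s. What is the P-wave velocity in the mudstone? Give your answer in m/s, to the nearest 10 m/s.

2400 m/s

sin 18.6° = 0.3190; sin 26.1° = 0.4399.
V₁ = V₂·(sin θ₁/sin θ₂) = 3305·(0.3190/0.4399) = 2396.15 m/s.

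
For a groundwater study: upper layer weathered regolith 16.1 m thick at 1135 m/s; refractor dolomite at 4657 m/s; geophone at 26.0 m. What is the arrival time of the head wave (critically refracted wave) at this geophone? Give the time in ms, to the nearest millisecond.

33 ms

θ_c = arcsin(V₁/V₂) = arcsin(1135/4657) = 14.11°, cos θ_c = 0.9698.
Intercept time tᵢ = 2h cos θ_c / V₁ = 2·16.1·0.9698/1135 = 0.02751 s.
t = x/V₂ + tᵢ = 26.0/4657 + 0.02751 = 0.03310 s.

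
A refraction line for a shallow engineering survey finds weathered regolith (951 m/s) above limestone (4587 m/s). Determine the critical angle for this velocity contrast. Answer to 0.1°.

Critical incidence: sin θ_c = V₁/V₂ = 951/4587 = 0.2073.
θ_c = arcsin 0.2073 = 11.97°.

12.0°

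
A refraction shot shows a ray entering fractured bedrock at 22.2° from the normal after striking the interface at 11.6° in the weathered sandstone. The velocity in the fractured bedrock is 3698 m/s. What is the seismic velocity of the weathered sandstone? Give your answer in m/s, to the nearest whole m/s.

1968 m/s

Snell's law: sin 11.6°/V₁ = sin 22.2°/V₂.
V₁ = V₂·sin 11.6°/sin 22.2° = 3698 × 0.5322 = 1967.99 m/s.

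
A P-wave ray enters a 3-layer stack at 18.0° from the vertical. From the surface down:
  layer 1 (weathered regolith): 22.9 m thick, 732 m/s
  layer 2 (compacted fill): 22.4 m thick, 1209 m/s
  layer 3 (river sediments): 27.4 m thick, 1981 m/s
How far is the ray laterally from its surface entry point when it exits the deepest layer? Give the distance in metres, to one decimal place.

Apply Snell's law at each interface; in layer i the horizontal offset is hᵢ·tan θᵢ.
Layer 1: θ = 18.00°; offset = 22.9·tan 18.00° = 7.441 m.
Layer 2: sin θ = 1209·sin 18.0°/732 = 0.5104, θ = 30.69°; offset = 22.4·tan 30.69° = 13.295 m.
Layer 3: sin θ = 1981·sin 18.0°/732 = 0.8363, θ = 56.75°; offset = 27.4·tan 56.75° = 41.792 m.
Total horizontal offset = 62.527 m.

62.5 m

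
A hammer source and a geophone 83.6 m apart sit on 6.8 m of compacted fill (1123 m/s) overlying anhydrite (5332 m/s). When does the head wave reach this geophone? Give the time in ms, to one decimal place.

θ_c = arcsin(V₁/V₂) = arcsin(1123/5332) = 12.16°, cos θ_c = 0.9776.
Intercept time tᵢ = 2h cos θ_c / V₁ = 2·6.8·0.9776/1123 = 0.01184 s.
t = x/V₂ + tᵢ = 83.6/5332 + 0.01184 = 0.02752 s.

27.5 ms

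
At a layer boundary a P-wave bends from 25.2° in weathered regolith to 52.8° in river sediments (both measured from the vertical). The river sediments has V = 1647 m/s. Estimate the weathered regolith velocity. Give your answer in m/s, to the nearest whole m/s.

sin 25.2° = 0.4258; sin 52.8° = 0.7965.
V₁ = V₂·(sin θ₁/sin θ₂) = 1647·(0.4258/0.7965) = 880.39 m/s.

880 m/s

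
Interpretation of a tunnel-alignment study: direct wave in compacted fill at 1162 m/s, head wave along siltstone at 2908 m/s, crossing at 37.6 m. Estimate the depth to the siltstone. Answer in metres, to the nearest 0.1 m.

12.3 m

x_cross = 2h·√((V₂+V₁)/(V₂−V₁)) → h = x_cross / (2·√((V₂+V₁)/(V₂−V₁))).
√((V₂+V₁)/(V₂−V₁)) = √((2908+1162)/(2908−1162)) = 1.5268.
h = 37.6 / (2·1.5268) = 12.31 m.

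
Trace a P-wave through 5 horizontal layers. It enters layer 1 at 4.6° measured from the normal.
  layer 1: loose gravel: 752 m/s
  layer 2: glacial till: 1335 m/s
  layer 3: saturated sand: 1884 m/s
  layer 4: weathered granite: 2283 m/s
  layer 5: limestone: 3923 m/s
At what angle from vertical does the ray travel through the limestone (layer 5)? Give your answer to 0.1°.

Ray parameter p = sin 4.6° / 752 = 1.0665e-04 s/m.
sin θ_5 = p·V_5 = 1.0665e-04 × 3923 = 0.4184.
θ_5 = 24.73° from the vertical.

24.7°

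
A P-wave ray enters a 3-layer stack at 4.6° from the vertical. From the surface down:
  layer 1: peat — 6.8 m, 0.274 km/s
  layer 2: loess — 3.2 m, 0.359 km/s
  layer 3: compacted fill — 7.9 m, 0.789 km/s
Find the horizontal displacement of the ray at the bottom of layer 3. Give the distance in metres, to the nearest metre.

3 m

Ray parameter p = sin 4.6° / 0.274 km/s = 2.9270e-01 s/km.
Layer 1: θ = 4.60°; offset = 6.8·tan 4.60° = 0.547 m.
Layer 2: sin θ = p·0.359 = 0.1051 → θ = 6.03°; offset = 3.2·tan 6.03° = 0.338 m.
Layer 3: sin θ = p·0.789 = 0.2309 → θ = 13.35°; offset = 7.9·tan 13.35° = 1.875 m.
Summing the layer offsets gives 2.760 m.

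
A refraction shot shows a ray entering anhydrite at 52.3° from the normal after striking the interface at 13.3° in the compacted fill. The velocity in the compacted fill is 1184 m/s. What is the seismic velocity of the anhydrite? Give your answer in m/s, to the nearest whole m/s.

Snell's law: sin 13.3°/V₁ = sin 52.3°/V₂.
V₂ = V₁·sin 52.3°/sin 13.3° = 1184 × 3.4394 = 4072.20 m/s.

4072 m/s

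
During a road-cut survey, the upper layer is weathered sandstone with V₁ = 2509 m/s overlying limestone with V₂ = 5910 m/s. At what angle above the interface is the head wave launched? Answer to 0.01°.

64.88°

Critical incidence: sin θ_c = V₁/V₂ = 2509/5910 = 0.4245.
θ_c = arcsin 0.4245 = 25.12°.
Measured from the interface: 90° − 25.12° = 64.88°.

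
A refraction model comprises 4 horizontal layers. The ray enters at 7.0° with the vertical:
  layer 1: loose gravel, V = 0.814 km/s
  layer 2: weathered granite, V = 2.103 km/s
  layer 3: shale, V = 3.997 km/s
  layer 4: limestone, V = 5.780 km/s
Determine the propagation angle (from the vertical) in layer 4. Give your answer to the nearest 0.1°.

59.9°

Ray parameter p = sin 7.0° / 0.814 = 1.4972e-01 s/km.
sin θ_4 = p·V_4 = 1.4972e-01 × 5.780 = 0.8654.
θ_4 = 59.92° from the vertical.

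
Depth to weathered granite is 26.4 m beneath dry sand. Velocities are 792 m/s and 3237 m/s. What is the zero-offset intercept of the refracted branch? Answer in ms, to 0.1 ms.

64.6 ms

θ_c = arcsin(V₁/V₂) = arcsin(792/3237) = 14.16°; cos θ_c = 0.9696.
tᵢ = 2h·cos θ_c / V₁ = 2·26.4·0.9696 / 792 = 0.06464 s.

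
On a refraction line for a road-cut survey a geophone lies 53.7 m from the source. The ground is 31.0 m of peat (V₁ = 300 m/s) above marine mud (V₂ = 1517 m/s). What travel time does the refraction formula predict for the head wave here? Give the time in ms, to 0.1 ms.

238.0 ms

θ_c = arcsin(V₁/V₂) = arcsin(300/1517) = 11.41°, cos θ_c = 0.9803.
Intercept time tᵢ = 2h cos θ_c / V₁ = 2·31.0·0.9803/300 = 0.20259 s.
t = x/V₂ + tᵢ = 53.7/1517 + 0.20259 = 0.23798 s.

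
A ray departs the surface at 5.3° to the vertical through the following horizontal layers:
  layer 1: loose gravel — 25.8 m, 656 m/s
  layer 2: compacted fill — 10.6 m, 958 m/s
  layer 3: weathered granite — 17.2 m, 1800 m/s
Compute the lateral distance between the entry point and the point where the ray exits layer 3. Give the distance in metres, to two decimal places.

8.34 m

Apply Snell's law at each interface; in layer i the horizontal offset is hᵢ·tan θᵢ.
Layer 1: θ = 5.30°; offset = 25.8·tan 5.30° = 2.3934 m.
Layer 2: sin θ = 958·sin 5.3°/656 = 0.1349, θ = 7.75°; offset = 10.6·tan 7.75° = 1.4431 m.
Layer 3: sin θ = 1800·sin 5.3°/656 = 0.2535, θ = 14.68°; offset = 17.2·tan 14.68° = 4.5066 m.
Total horizontal offset = 8.3431 m.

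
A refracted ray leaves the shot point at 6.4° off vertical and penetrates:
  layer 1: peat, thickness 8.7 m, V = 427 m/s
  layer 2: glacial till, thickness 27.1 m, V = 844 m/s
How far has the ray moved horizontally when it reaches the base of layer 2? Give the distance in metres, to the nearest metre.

Apply Snell's law at each interface; in layer i the horizontal offset is hᵢ·tan θᵢ.
Layer 1: θ = 6.40°; offset = 8.7·tan 6.40° = 0.976 m.
Layer 2: sin θ = 844·sin 6.4°/427 = 0.2203, θ = 12.73°; offset = 27.1·tan 12.73° = 6.121 m.
Total horizontal offset = 7.097 m.

7 m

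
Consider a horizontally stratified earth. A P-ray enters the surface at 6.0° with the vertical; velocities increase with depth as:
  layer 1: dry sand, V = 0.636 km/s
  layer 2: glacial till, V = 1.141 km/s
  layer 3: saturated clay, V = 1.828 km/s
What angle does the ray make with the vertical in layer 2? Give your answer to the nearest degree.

Ray parameter p = sin 6.0° / 0.636 = 1.6435e-01 s/km.
sin θ_2 = p·V_2 = 1.6435e-01 × 1.141 = 0.1875.
θ_2 = 10.81° from the vertical.

11°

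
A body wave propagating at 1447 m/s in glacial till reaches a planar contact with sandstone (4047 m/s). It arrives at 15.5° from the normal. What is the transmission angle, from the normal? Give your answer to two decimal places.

48.37°

sin θ₁/V₁ = sin θ₂/V₂ ⇒ sin θ₂ = 4047·sin 15.5°/1447 = 4047·0.2672/1447 = 0.7474.
θ₂ = arcsin 0.7474 = 48.37° from the normal.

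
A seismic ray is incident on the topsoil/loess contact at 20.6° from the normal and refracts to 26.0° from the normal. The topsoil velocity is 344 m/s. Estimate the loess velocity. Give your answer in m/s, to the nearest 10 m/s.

430 m/s

sin 20.6° = 0.3518; sin 26.0° = 0.4384.
V₂ = V₁·(sin θ₂/sin θ₁) = 344·(0.4384/0.3518) = 428.60 m/s.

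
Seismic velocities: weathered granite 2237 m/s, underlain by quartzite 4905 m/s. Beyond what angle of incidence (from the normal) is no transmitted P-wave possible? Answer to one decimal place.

27.1°

At critical incidence the refracted ray runs along the interface (θ₂ = 90°), so sin θ_c = V₁/V₂.
θ_c = arcsin(2237/4905) = arcsin 0.4561 = 27.13°.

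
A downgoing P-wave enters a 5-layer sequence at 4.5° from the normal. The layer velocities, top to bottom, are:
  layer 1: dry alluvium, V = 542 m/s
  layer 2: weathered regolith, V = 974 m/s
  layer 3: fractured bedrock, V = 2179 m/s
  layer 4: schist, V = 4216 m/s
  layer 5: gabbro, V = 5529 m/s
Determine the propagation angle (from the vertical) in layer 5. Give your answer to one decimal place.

Ray parameter p = sin 4.5° / 542 = 1.4476e-04 s/m.
sin θ_5 = p·V_5 = 1.4476e-04 × 5529 = 0.8004.
θ_5 = arcsin 0.8004 = 53.17°.

53.2°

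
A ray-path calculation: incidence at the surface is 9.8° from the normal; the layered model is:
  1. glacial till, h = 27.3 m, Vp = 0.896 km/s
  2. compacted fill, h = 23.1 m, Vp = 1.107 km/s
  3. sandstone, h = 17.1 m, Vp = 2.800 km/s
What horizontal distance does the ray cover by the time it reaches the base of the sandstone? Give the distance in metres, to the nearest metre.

p = sin θ₁/V₁ = sin 9.8°/0.896 = 1.8997e-01 s/km is conserved through the stack.
Layer 1: θ = 9.80°; offset = 27.3·tan 9.80° = 4.716 m.
Layer 2: sin θ = p·1.107 = 0.2103 → θ = 12.14°; offset = 23.1·tan 12.14° = 4.969 m.
Layer 3: sin θ = p·2.800 = 0.5319 → θ = 32.13°; offset = 17.1·tan 32.13° = 10.741 m.
Total horizontal offset = 20.425 m.

20 m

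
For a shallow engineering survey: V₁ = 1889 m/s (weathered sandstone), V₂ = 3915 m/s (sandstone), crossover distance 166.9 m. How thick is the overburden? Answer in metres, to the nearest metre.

h = (x_cross/2)·√((V₂−V₁)/(V₂+V₁)).
(V₂−V₁)/(V₂+V₁) = (3915−1889)/(3915+1889) = 0.3491; √ = 0.5908.
h = (166.9/2)·0.5908 = 49.30 m.

49 m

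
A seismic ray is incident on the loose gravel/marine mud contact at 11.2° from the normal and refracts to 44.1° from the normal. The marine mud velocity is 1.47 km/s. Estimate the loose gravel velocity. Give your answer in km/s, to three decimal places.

0.410 km/s

Snell's law: sin 11.2°/V₁ = sin 44.1°/V₂.
V₁ = V₂·sin 11.2°/sin 44.1° = 1.47 × 0.2791 = 0.410 km/s.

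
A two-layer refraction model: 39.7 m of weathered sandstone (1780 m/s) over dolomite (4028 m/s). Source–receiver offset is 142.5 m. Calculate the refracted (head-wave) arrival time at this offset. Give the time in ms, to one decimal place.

θ_c = arcsin(V₁/V₂) = arcsin(1780/4028) = 26.23°, cos θ_c = 0.8971.
Intercept time tᵢ = 2h cos θ_c / V₁ = 2·39.7·0.8971/1780 = 0.04001 s.
t = x/V₂ + tᵢ = 142.5/4028 + 0.04001 = 0.07539 s.

75.4 ms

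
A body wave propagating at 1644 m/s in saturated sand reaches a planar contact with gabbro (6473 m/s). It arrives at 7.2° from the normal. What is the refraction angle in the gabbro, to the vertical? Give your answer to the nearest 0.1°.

sin θ₁/V₁ = sin θ₂/V₂ ⇒ sin θ₂ = 6473·sin 7.2°/1644 = 6473·0.1253/1644 = 0.4935.
θ₂ = arcsin 0.4935 = 29.57° from the normal.

29.6°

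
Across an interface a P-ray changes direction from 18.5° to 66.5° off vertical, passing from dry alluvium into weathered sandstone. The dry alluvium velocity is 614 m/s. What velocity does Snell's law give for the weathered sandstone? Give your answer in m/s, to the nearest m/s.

Snell's law: sin 18.5°/V₁ = sin 66.5°/V₂.
V₂ = V₁·sin 66.5°/sin 18.5° = 614 × 2.8902 = 1774.56 m/s.

1775 m/s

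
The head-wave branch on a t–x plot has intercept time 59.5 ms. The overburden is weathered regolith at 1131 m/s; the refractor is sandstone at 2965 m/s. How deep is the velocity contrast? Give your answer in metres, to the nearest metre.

θ_c = arcsin(1131/2965) = 22.42°; cos θ_c = 0.9244.
tᵢ = 2h cos θ_c/V₁ ⇒ h = tᵢ·V₁/(2 cos θ_c) = 0.0595·1131/(2·0.9244) = 36.40 m.

36 m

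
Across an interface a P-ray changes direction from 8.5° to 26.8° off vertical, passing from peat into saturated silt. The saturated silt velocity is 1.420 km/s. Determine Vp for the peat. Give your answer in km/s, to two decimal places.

sin 8.5° = 0.1478; sin 26.8° = 0.4509.
V₁ = V₂·(sin θ₁/sin θ₂) = 1.420·(0.1478/0.4509) = 0.47 km/s.

0.47 km/s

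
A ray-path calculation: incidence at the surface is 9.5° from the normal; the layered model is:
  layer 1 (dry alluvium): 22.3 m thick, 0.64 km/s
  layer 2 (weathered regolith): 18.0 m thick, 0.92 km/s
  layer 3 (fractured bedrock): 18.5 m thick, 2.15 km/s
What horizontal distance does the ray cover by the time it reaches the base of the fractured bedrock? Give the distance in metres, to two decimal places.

20.45 m

Apply Snell's law at each interface; in layer i the horizontal offset is hᵢ·tan θᵢ.
Layer 1: θ = 9.50°; offset = 22.3·tan 9.50° = 3.7317 m.
Layer 2: sin θ = 0.92·sin 9.5°/0.64 = 0.2373, θ = 13.72°; offset = 18.0·tan 13.72° = 4.3961 m.
Layer 3: sin θ = 2.15·sin 9.5°/0.64 = 0.5545, θ = 33.67°; offset = 18.5·tan 33.67° = 12.3255 m.
Σ offsets = 20.4534 m.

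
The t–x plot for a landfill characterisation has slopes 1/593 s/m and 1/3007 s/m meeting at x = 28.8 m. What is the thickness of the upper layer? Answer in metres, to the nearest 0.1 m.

x_cross = 2h·√((V₂+V₁)/(V₂−V₁)) → h = x_cross / (2·√((V₂+V₁)/(V₂−V₁))).
√((V₂+V₁)/(V₂−V₁)) = √((3007+593)/(3007−593)) = 1.2212.
h = 28.8 / (2·1.2212) = 11.79 m.

11.8 m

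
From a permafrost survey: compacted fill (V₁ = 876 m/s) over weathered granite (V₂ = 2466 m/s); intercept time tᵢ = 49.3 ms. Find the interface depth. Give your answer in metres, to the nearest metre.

h = tᵢ·V₁·V₂ / (2·√(V₂²−V₁²)).
√(V₂²−V₁²) = √(2466² − 876²) = 2305.2 m/s.
h = 0.0493 s × 876 × 2466 / (2 × 2305.2) = 23.10 m.

23 m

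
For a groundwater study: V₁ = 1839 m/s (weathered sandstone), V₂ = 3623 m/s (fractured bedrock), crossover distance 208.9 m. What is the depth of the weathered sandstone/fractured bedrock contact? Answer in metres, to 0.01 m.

59.69 m

h = (x_cross/2)·√((V₂−V₁)/(V₂+V₁)).
(V₂−V₁)/(V₂+V₁) = (3623−1839)/(3623+1839) = 0.3266; √ = 0.5715.
h = (208.9/2)·0.5715 = 59.69 m.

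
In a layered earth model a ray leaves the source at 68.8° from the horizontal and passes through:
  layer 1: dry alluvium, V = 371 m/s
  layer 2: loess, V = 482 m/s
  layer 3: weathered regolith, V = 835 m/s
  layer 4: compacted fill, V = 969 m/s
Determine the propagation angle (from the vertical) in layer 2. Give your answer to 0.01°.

28.02°

From the normal: θ₁ = 90° − 68.8° = 21.2°.
Ray parameter p = sin 21.2° / 371 = 9.7473e-04 s/m.
sin θ_2 = p·V_2 = 9.7473e-04 × 482 = 0.4698.
θ_2 = 28.02° from the vertical.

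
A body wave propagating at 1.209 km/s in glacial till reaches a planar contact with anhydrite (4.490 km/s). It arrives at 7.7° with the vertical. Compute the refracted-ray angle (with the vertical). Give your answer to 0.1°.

Snell's law: sin θ₂ = (V₂/V₁)·sin θ₁ = (4.490/1.209)·sin 7.7° = 0.4976.
θ₂ = sin⁻¹(0.4976) = 29.84° (from vertical).

29.8°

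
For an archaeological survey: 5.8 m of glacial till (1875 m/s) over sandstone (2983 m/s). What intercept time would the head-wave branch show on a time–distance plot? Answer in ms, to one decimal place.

4.8 ms

tᵢ = 2h·√(V₂²−V₁²)/(V₁V₂).
√(V₂²−V₁²) = √(2983²−1875²) = 2320.1 m/s.
tᵢ = 2·5.8·2320.1/(1875·2983) = 0.00481 s.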